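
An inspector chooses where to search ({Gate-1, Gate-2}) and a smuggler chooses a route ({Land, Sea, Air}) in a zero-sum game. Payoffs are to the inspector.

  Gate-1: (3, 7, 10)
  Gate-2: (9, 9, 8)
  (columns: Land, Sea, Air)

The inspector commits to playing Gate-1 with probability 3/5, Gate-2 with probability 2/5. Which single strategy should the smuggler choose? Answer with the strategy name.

Land

If the smuggler plays Land, the inspector's expected payoff is (3/5)·3 + (2/5)·9 = 27/5.
If the smuggler plays Sea, the inspector's expected payoff is (3/5)·7 + (2/5)·9 = 39/5.
If the smuggler plays Air, the inspector's expected payoff is (3/5)·10 + (2/5)·8 = 46/5.
The smuggler minimizes the inspector's payoff; the smallest is 27/5, so the best response is Land.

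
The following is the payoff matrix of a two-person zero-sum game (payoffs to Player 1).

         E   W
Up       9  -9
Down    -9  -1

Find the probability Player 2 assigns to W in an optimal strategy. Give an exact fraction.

Row minima: Up → -9, Down → -9; maximin = -9.
Column maxima: E → 9, W → -1; minimax = -1.
-9 ≠ -1, so there is no saddle point; optimal play is mixed.
Let Player 1 play Up with probability p. Expected payoff against E: 9p + (-9)(1−p) = 18p − 9; against W: (-9)p + (-1)(1−p) = −8p − 1.
Setting these equal: 18p − 9 = −8p − 1 ⇒ 26p = 8 ⇒ p = 4/13, and the value is (18)·(4/13) − 9 = -45/13.
For Player 2: with q = P(E), equating Up's and Down's payoffs gives 18q − 9 = −8q − 1 ⇒ q = 4/13.

9/13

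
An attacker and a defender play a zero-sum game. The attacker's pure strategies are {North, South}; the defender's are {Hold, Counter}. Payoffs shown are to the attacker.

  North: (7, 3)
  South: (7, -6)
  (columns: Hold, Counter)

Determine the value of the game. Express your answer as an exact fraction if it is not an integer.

3

Row minima: North → 3, South → -6; maximin = 3.
Column maxima: Hold → 7, Counter → 3; minimax = 3.
Since maximin = minimax = 3, there is a saddle point and the value is 3.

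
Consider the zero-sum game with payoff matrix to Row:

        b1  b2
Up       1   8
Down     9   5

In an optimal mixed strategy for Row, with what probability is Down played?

Row minima: Up → 1, Down → 5; maximin = 5.
Column maxima: b1 → 9, b2 → 8; minimax = 8.
5 ≠ 8, so there is no saddle point; optimal play is mixed.
Let Row play Up with probability p. Expected payoff against b1: 1p + 9(1−p) = −8p + 9; against b2: 8p + 5(1−p) = 3p + 5.
Setting these equal: −8p + 9 = 3p + 5 ⇒ −11p = -4 ⇒ p = 4/11, and the value is (-8)·(4/11) + 9 = 67/11.
For Column: with q = P(b1), equating Up's and Down's payoffs gives −7q + 8 = 4q + 5 ⇒ q = 3/11.

7/11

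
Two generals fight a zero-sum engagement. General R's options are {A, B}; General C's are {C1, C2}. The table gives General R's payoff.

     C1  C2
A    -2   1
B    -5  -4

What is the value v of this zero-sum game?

Row minima: A → -2, B → -5; maximin = -2.
Column maxima: C1 → -2, C2 → 1; minimax = -2.
Since maximin = minimax = -2, there is a saddle point and the value is -2.

-2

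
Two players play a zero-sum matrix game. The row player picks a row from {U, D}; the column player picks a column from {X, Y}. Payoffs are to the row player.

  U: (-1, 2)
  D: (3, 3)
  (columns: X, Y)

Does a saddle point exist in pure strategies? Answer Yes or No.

Row minima: U → -1, D → 3; maximin = 3.
Column maxima: X → 3, Y → 3; minimax = 3.
maximin = minimax = 3, so a saddle point exists.

Yes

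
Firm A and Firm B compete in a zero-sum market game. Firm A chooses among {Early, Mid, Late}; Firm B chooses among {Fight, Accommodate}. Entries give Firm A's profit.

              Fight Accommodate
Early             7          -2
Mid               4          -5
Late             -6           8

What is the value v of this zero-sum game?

44/23

Row minima: Early → -2, Mid → -5, Late → -6; maximin = -2.
Column maxima: Fight → 7, Accommodate → 8; minimax = 7.
-2 ≠ 7, so there is no saddle point; optimal play is mixed.
Mid is strictly dominated by Early, so Firm A never plays it.
On the remaining 2×2 (Early, Late vs Fight, Accommodate):
Let Firm A play Early with probability p. Expected payoff against Fight: 7p + (-6)(1−p) = 13p − 6; against Accommodate: (-2)p + 8(1−p) = −10p + 8.
Setting these equal: 13p − 6 = −10p + 8 ⇒ 23p = 14 ⇒ p = 14/23, and the value is (13)·(14/23) − 6 = 44/23.
For Firm B: with q = P(Fight), equating Early's and Late's payoffs gives 9q − 2 = −14q + 8 ⇒ q = 10/23.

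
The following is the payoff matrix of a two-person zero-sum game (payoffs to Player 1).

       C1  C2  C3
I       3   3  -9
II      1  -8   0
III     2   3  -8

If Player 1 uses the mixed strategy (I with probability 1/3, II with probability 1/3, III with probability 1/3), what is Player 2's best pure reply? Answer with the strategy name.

C3

If Player 2 plays C1, Player 1's expected payoff is (1/3)·3 + (1/3)·1 + (1/3)·2 = 2.
If Player 2 plays C2, Player 1's expected payoff is (1/3)·3 + (1/3)·(-8) + (1/3)·3 = -2/3.
If Player 2 plays C3, Player 1's expected payoff is (1/3)·(-9) + (1/3)·0 + (1/3)·(-8) = -17/3.
Player 2 minimizes Player 1's payoff; the smallest is -17/3, so the best response is C3.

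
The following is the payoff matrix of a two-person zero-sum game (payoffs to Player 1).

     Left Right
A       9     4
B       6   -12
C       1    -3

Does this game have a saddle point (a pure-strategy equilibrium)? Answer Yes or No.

Yes

Row minima: A → 4, B → -12, C → -3; maximin = 4.
Column maxima: Left → 9, Right → 4; minimax = 4.
maximin = minimax = 4, so a saddle point exists.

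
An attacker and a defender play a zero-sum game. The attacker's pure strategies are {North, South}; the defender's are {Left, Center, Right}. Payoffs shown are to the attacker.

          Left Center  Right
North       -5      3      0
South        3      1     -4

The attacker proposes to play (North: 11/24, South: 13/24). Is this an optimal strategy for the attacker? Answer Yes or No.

No

Against Left this mix gives (11/24)·(-5) + (13/24)·3 = -2/3.
Against Center this mix gives (11/24)·3 + (13/24)·1 = 23/12.
Against Right this mix gives (11/24)·0 + (13/24)·(-4) = -13/6.
The defender will play Right, holding the attacker to -13/6. Shifting weight toward the row that does better against Right would raise this floor (the equalizing mix achieves -5/3 against both Right and Left), so the proposed strategy is not optimal.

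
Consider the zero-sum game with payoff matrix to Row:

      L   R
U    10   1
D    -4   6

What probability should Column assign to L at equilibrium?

5/19

Row minima: U → 1, D → -4; maximin = 1.
Column maxima: L → 10, R → 6; minimax = 6.
1 ≠ 6, so there is no saddle point; optimal play is mixed.
Let Row play U with probability p. Expected payoff against L: 10p + (-4)(1−p) = 14p − 4; against R: 1p + 6(1−p) = −5p + 6.
Setting these equal: 14p − 4 = −5p + 6 ⇒ 19p = 10 ⇒ p = 10/19, and the value is (14)·(10/19) − 4 = 64/19.
For Column: with q = P(L), equating U's and D's payoffs gives 9q + 1 = −10q + 6 ⇒ q = 5/19.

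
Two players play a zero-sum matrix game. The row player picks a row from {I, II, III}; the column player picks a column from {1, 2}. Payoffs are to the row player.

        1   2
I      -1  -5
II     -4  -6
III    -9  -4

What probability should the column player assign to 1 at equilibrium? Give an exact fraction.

Row minima: I → -5, II → -6, III → -9; maximin = -5.
Column maxima: 1 → -1, 2 → -4; minimax = -4.
-5 ≠ -4, so there is no saddle point; optimal play is mixed.
II is strictly dominated by I, so the row player never plays it.
On the remaining 2×2 (I, III vs 1, 2):
Let the row player play I with probability p. Expected payoff against 1: (-1)p + (-9)(1−p) = 8p − 9; against 2: (-5)p + (-4)(1−p) = −p − 4.
Setting these equal: 8p − 9 = −p − 4 ⇒ 9p = 5 ⇒ p = 5/9, and the value is (8)·(5/9) − 9 = -41/9.
For the column player: with q = P(1), equating I's and III's payoffs gives 4q − 5 = −5q − 4 ⇒ q = 1/9.

1/9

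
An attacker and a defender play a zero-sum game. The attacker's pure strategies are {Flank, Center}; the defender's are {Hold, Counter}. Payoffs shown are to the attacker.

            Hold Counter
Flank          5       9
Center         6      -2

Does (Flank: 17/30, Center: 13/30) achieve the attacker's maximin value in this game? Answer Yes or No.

No

Against Hold this mix gives (17/30)·5 + (13/30)·6 = 163/30.
Against Counter this mix gives (17/30)·9 + (13/30)·(-2) = 127/30.
The defender will play Counter, holding the attacker to 127/30. Shifting weight toward the row that does better against Counter would raise this floor (the equalizing mix achieves 16/3 against both Counter and Hold), so the proposed strategy is not optimal.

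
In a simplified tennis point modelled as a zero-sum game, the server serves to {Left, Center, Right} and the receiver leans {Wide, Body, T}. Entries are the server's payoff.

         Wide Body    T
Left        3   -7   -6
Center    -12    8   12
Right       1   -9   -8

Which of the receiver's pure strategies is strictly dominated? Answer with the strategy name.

Body holds the server's payoff strictly below T in every row: -7 < -6, 8 < 12, -9 < -8.
So T is strictly dominated for the receiver.

T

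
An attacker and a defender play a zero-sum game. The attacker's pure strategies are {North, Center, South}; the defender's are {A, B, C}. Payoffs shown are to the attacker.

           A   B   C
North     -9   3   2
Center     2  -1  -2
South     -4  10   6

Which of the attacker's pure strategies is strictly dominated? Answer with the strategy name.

North

South gives a strictly higher payoff than North against every column: -4 > -9, 10 > 3, 6 > 2.
So North is strictly dominated and the attacker never plays it.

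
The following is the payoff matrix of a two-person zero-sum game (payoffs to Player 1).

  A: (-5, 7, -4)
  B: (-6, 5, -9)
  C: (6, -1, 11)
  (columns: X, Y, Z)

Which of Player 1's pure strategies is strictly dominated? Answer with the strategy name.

B

A gives a strictly higher payoff than B against every column: -5 > -6, 7 > 5, -4 > -9.
So B is strictly dominated and Player 1 never plays it.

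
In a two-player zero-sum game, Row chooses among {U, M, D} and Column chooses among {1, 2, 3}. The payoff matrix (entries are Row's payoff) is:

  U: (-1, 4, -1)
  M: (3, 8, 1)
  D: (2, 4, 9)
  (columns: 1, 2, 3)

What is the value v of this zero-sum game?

Row minima: U → -1, M → 1, D → 2; maximin = 2.
Column maxima: 1 → 3, 2 → 8, 3 → 9; minimax = 3.
2 ≠ 3, so there is no saddle point; optimal play is mixed.
U is strictly dominated by M, so Row never plays it.
2 is strictly dominated by 1 (it gives Row strictly more in every row), so Column never plays it.
On the remaining 2×2 (M, D vs 1, 3):
Let Row play M with probability p. Expected payoff against 1: 3p + 2(1−p) = p + 2; against 3: 1p + 9(1−p) = −8p + 9.
Setting these equal: p + 2 = −8p + 9 ⇒ 9p = 7 ⇒ p = 7/9, and the value is (1)·(7/9) + 2 = 25/9.
For Column: with q = P(1), equating M's and D's payoffs gives 2q + 1 = −7q + 9 ⇒ q = 8/9.

25/9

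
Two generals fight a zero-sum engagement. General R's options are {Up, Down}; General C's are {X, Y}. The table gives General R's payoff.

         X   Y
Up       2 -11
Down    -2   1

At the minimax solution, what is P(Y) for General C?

Row minima: Up → -11, Down → -2; maximin = -2.
Column maxima: X → 2, Y → 1; minimax = 1.
-2 ≠ 1, so there is no saddle point; optimal play is mixed.
Let General R play Up with probability p. Expected payoff against X: 2p + (-2)(1−p) = 4p − 2; against Y: (-11)p + 1(1−p) = −12p + 1.
Setting these equal: 4p − 2 = −12p + 1 ⇒ 16p = 3 ⇒ p = 3/16, and the value is (4)·(3/16) − 2 = -5/4.
For General C: with q = P(X), equating Up's and Down's payoffs gives 13q − 11 = −3q + 1 ⇒ q = 3/4.

1/4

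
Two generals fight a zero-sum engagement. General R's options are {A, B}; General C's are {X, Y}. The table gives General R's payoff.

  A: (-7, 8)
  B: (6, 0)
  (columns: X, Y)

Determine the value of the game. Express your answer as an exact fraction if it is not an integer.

16/7

Row minima: A → -7, B → 0; maximin = 0.
Column maxima: X → 6, Y → 8; minimax = 6.
0 ≠ 6, so there is no saddle point; optimal play is mixed.
Let General R play A with probability p. Expected payoff against X: (-7)p + 6(1−p) = −13p + 6; against Y: 8p + 0(1−p) = 8p.
Setting these equal: −13p + 6 = 8p ⇒ −21p = -6 ⇒ p = 2/7, and the value is (-13)·(2/7) + 6 = 16/7.
For General C: with q = P(X), equating A's and B's payoffs gives −15q + 8 = 6q ⇒ q = 8/21.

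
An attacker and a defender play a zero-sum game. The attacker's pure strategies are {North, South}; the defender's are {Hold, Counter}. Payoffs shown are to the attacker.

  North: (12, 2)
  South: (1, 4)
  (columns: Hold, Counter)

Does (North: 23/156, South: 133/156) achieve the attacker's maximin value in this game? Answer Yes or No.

No

Against Hold this mix gives (23/156)·12 + (133/156)·1 = 409/156.
Against Counter this mix gives (23/156)·2 + (133/156)·4 = 289/78.
The defender will play Hold, holding the attacker to 409/156. Shifting weight toward the row that does better against Hold would raise this floor (the equalizing mix achieves 46/13 against both Hold and Counter), so the proposed strategy is not optimal.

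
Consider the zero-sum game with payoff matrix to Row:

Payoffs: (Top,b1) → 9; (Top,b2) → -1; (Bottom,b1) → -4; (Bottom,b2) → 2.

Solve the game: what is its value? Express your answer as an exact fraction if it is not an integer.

7/8

Row minima: Top → -1, Bottom → -4; maximin = -1.
Column maxima: b1 → 9, b2 → 2; minimax = 2.
-1 ≠ 2, so there is no saddle point; optimal play is mixed.
Let Row play Top with probability p. Expected payoff against b1: 9p + (-4)(1−p) = 13p − 4; against b2: (-1)p + 2(1−p) = −3p + 2.
Setting these equal: 13p − 4 = −3p + 2 ⇒ 16p = 6 ⇒ p = 3/8, and the value is (13)·(3/8) − 4 = 7/8.
For Column: with q = P(b1), equating Top's and Bottom's payoffs gives 10q − 1 = −6q + 2 ⇒ q = 3/16.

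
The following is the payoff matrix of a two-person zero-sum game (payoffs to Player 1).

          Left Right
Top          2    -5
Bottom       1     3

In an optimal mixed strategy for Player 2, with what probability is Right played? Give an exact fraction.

Row minima: Top → -5, Bottom → 1; maximin = 1.
Column maxima: Left → 2, Right → 3; minimax = 2.
1 ≠ 2, so there is no saddle point; optimal play is mixed.
Let Player 1 play Top with probability p. Expected payoff against Left: 2p + 1(1−p) = p + 1; against Right: (-5)p + 3(1−p) = −8p + 3.
Setting these equal: p + 1 = −8p + 3 ⇒ 9p = 2 ⇒ p = 2/9, and the value is (1)·(2/9) + 1 = 11/9.
For Player 2: with q = P(Left), equating Top's and Bottom's payoffs gives 7q − 5 = −2q + 3 ⇒ q = 8/9.

1/9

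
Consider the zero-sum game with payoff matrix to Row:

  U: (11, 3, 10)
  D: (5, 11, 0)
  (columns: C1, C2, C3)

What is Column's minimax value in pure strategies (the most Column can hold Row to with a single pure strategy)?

Column maxima: C1 → 11, C2 → 11, C3 → 10.
The smallest of these is 10.

10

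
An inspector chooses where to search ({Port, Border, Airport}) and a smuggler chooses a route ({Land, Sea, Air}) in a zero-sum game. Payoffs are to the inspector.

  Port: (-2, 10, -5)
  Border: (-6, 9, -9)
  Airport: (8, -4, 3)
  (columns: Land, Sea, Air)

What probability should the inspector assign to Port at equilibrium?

7/22

Row minima: Port → -5, Border → -9, Airport → -4; maximin = -4.
Column maxima: Land → 8, Sea → 10, Air → 3; minimax = 3.
-4 ≠ 3, so there is no saddle point; optimal play is mixed.
Border is strictly dominated by Port, so the inspector never plays it.
Land is strictly dominated by Air (it gives the inspector strictly more in every row), so the smuggler never plays it.
On the remaining 2×2 (Port, Airport vs Sea, Air):
Let the inspector play Port with probability p. Expected payoff against Sea: 10p + (-4)(1−p) = 14p − 4; against Air: (-5)p + 3(1−p) = −8p + 3.
Setting these equal: 14p − 4 = −8p + 3 ⇒ 22p = 7 ⇒ p = 7/22, and the value is (14)·(7/22) − 4 = 5/11.
For the smuggler: with q = P(Sea), equating Port's and Airport's payoffs gives 15q − 5 = −7q + 3 ⇒ q = 4/11.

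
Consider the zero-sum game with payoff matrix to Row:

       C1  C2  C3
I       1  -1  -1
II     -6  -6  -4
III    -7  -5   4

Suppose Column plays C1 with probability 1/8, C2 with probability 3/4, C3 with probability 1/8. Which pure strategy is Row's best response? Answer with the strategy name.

I

Expected payoff of I: (1/8)·1 + (3/4)·(-1) + (1/8)·(-1) = -3/4.
Expected payoff of II: (1/8)·(-6) + (3/4)·(-6) + (1/8)·(-4) = -23/4.
Expected payoff of III: (1/8)·(-7) + (3/4)·(-5) + (1/8)·4 = -33/8.
The largest is -3/4, so Row's best response is I.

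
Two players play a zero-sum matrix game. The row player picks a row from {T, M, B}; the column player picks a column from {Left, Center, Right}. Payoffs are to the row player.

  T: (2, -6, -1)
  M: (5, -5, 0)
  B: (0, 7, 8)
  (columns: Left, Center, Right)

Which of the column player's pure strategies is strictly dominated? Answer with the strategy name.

Center holds the row player's payoff strictly below Right in every row: -6 < -1, -5 < 0, 7 < 8.
So Right is strictly dominated for the column player.

Right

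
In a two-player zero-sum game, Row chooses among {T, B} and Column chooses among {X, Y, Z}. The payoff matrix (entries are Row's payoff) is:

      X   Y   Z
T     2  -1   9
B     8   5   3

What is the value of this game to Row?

Row minima: T → -1, B → 3; maximin = 3.
Column maxima: X → 8, Y → 5, Z → 9; minimax = 5.
3 ≠ 5, so there is no saddle point; optimal play is mixed.
X is strictly dominated by Y (it gives Row strictly more in every row), so Column never plays it.
On the remaining 2×2 (T, B vs Y, Z):
Let Row play T with probability p. Expected payoff against Y: (-1)p + 5(1−p) = −6p + 5; against Z: 9p + 3(1−p) = 6p + 3.
Setting these equal: −6p + 5 = 6p + 3 ⇒ −12p = -2 ⇒ p = 1/6, and the value is (-6)·(1/6) + 5 = 4.
For Column: with q = P(Y), equating T's and B's payoffs gives −10q + 9 = 2q + 3 ⇒ q = 1/2.

4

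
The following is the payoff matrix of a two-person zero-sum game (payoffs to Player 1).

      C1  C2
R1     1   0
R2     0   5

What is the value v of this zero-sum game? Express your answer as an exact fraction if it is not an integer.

Row minima: R1 → 0, R2 → 0; maximin = 0.
Column maxima: C1 → 1, C2 → 5; minimax = 1.
0 ≠ 1, so there is no saddle point; optimal play is mixed.
Let Player 1 play R1 with probability p. Expected payoff against C1: 1p + 0(1−p) = p; against C2: 0p + 5(1−p) = −5p + 5.
Setting these equal: p = −5p + 5 ⇒ 6p = 5 ⇒ p = 5/6, and the value is (1)·(5/6) = 5/6.
For Player 2: with q = P(C1), equating R1's and R2's payoffs gives q = −5q + 5 ⇒ q = 5/6.

5/6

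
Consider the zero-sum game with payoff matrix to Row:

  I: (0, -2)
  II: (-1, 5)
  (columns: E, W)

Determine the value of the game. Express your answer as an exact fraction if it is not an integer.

Row minima: I → -2, II → -1; maximin = -1.
Column maxima: E → 0, W → 5; minimax = 0.
-1 ≠ 0, so there is no saddle point; optimal play is mixed.
Let Row play I with probability p. Expected payoff against E: 0p + (-1)(1−p) = p − 1; against W: (-2)p + 5(1−p) = −7p + 5.
Setting these equal: p − 1 = −7p + 5 ⇒ 8p = 6 ⇒ p = 3/4, and the value is (1)·(3/4) − 1 = -1/4.
For Column: with q = P(E), equating I's and II's payoffs gives 2q − 2 = −6q + 5 ⇒ q = 7/8.

-1/4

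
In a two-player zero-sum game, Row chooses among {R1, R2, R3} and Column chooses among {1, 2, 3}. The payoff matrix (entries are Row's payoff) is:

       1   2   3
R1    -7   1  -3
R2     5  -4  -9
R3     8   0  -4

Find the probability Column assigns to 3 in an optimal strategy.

Row minima: R1 → -7, R2 → -9, R3 → -4; maximin = -4.
Column maxima: 1 → 8, 2 → 1, 3 → -3; minimax = -3.
-4 ≠ -3, so there is no saddle point; optimal play is mixed.
R2 is strictly dominated by R3, so Row never plays it.
2 is strictly dominated by 3 (it gives Row strictly more in every row), so Column never plays it.
On the remaining 2×2 (R1, R3 vs 1, 3):
Let Row play R1 with probability p. Expected payoff against 1: (-7)p + 8(1−p) = −15p + 8; against 3: (-3)p + (-4)(1−p) = p − 4.
Setting these equal: −15p + 8 = p − 4 ⇒ −16p = -12 ⇒ p = 3/4, and the value is (-15)·(3/4) + 8 = -13/4.
For Column: with q = P(1), equating R1's and R3's payoffs gives −4q − 3 = 12q − 4 ⇒ q = 1/16.

15/16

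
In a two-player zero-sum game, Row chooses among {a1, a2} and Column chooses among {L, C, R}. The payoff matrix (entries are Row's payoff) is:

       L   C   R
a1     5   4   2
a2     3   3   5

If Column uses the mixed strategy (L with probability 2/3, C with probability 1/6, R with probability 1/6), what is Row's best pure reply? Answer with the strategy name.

Expected payoff of a1: (2/3)·5 + (1/6)·4 + (1/6)·2 = 13/3.
Expected payoff of a2: (2/3)·3 + (1/6)·3 + (1/6)·5 = 10/3.
The largest is 13/3, so Row's best response is a1.

a1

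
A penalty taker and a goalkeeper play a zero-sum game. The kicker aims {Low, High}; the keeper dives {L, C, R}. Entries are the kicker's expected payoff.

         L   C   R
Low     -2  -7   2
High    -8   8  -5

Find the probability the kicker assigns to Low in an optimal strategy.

Row minima: Low → -7, High → -8; maximin = -7.
Column maxima: L → -2, C → 8, R → 2; minimax = -2.
-7 ≠ -2, so there is no saddle point; optimal play is mixed.
R is strictly dominated by L (it gives the kicker strictly more in every row), so the keeper never plays it.
On the remaining 2×2 (Low, High vs L, C):
Let the kicker play Low with probability p. Expected payoff against L: (-2)p + (-8)(1−p) = 6p − 8; against C: (-7)p + 8(1−p) = −15p + 8.
Setting these equal: 6p − 8 = −15p + 8 ⇒ 21p = 16 ⇒ p = 16/21, and the value is (6)·(16/21) − 8 = -24/7.
For the keeper: with q = P(L), equating Low's and High's payoffs gives 5q − 7 = −16q + 8 ⇒ q = 5/7.

16/21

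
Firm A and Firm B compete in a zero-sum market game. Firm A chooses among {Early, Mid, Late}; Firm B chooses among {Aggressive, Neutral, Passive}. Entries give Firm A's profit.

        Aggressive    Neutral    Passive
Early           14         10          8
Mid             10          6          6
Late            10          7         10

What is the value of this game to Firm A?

44/5

Row minima: Early → 8, Mid → 6, Late → 7; maximin = 8.
Column maxima: Aggressive → 14, Neutral → 10, Passive → 10; minimax = 10.
8 ≠ 10, so there is no saddle point; optimal play is mixed.
Mid is strictly dominated by Early, so Firm A never plays it.
Aggressive is strictly dominated by Neutral (it gives Firm A strictly more in every row), so Firm B never plays it.
On the remaining 2×2 (Early, Late vs Neutral, Passive):
Let Firm A play Early with probability p. Expected payoff against Neutral: 10p + 7(1−p) = 3p + 7; against Passive: 8p + 10(1−p) = −2p + 10.
Setting these equal: 3p + 7 = −2p + 10 ⇒ 5p = 3 ⇒ p = 3/5, and the value is (3)·(3/5) + 7 = 44/5.
For Firm B: with q = P(Neutral), equating Early's and Late's payoffs gives 2q + 8 = −3q + 10 ⇒ q = 2/5.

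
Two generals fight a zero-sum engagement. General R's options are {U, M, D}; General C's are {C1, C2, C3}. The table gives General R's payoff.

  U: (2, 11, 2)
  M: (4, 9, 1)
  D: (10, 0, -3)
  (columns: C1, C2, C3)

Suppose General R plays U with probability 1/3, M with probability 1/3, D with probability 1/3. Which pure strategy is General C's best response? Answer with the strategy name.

C3

If General C plays C1, General R's expected payoff is (1/3)·2 + (1/3)·4 + (1/3)·10 = 16/3.
If General C plays C2, General R's expected payoff is (1/3)·11 + (1/3)·9 + (1/3)·0 = 20/3.
If General C plays C3, General R's expected payoff is (1/3)·2 + (1/3)·1 + (1/3)·(-3) = 0.
General C minimizes General R's payoff; the smallest is 0, so the best response is C3.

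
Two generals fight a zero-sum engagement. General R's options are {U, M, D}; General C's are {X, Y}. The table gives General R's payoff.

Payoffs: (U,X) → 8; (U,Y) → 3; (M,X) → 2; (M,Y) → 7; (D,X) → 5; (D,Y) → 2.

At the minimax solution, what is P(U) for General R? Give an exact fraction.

1/2

Row minima: U → 3, M → 2, D → 2; maximin = 3.
Column maxima: X → 8, Y → 7; minimax = 7.
3 ≠ 7, so there is no saddle point; optimal play is mixed.
D is strictly dominated by U, so General R never plays it.
On the remaining 2×2 (U, M vs X, Y):
Let General R play U with probability p. Expected payoff against X: 8p + 2(1−p) = 6p + 2; against Y: 3p + 7(1−p) = −4p + 7.
Setting these equal: 6p + 2 = −4p + 7 ⇒ 10p = 5 ⇒ p = 1/2, and the value is (6)·(1/2) + 2 = 5.
For General C: with q = P(X), equating U's and M's payoffs gives 5q + 3 = −5q + 7 ⇒ q = 2/5.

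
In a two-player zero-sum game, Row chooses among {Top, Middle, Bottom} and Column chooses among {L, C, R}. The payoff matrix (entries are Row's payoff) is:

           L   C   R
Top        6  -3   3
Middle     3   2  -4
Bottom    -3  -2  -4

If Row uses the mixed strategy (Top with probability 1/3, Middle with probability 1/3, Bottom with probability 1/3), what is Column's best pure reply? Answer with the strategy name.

If Column plays L, Row's expected payoff is (1/3)·6 + (1/3)·3 + (1/3)·(-3) = 2.
If Column plays C, Row's expected payoff is (1/3)·(-3) + (1/3)·2 + (1/3)·(-2) = -1.
If Column plays R, Row's expected payoff is (1/3)·3 + (1/3)·(-4) + (1/3)·(-4) = -5/3.
Column minimizes Row's payoff; the smallest is -5/3, so the best response is R.

R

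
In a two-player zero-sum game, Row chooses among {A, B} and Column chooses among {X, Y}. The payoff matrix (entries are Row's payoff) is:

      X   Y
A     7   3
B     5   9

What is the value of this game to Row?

6

Row minima: A → 3, B → 5; maximin = 5.
Column maxima: X → 7, Y → 9; minimax = 7.
5 ≠ 7, so there is no saddle point; optimal play is mixed.
Let Row play A with probability p. Expected payoff against X: 7p + 5(1−p) = 2p + 5; against Y: 3p + 9(1−p) = −6p + 9.
Setting these equal: 2p + 5 = −6p + 9 ⇒ 8p = 4 ⇒ p = 1/2, and the value is (2)·(1/2) + 5 = 6.
For Column: with q = P(X), equating A's and B's payoffs gives 4q + 3 = −4q + 9 ⇒ q = 3/4.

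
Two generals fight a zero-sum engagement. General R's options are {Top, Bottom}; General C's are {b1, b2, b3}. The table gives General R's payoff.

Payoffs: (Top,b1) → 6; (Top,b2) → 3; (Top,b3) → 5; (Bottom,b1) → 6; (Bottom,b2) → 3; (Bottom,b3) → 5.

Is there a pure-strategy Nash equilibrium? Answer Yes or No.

Yes

Row minima: Top → 3, Bottom → 3; maximin = 3.
Column maxima: b1 → 6, b2 → 3, b3 → 5; minimax = 3.
maximin = minimax = 3, so a saddle point exists.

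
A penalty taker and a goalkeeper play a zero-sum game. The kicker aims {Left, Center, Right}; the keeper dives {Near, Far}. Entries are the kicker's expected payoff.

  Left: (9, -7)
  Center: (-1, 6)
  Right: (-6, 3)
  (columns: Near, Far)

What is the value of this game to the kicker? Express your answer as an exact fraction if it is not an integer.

47/23

Row minima: Left → -7, Center → -1, Right → -6; maximin = -1.
Column maxima: Near → 9, Far → 6; minimax = 6.
-1 ≠ 6, so there is no saddle point; optimal play is mixed.
Right is strictly dominated by Center, so the kicker never plays it.
On the remaining 2×2 (Left, Center vs Near, Far):
Let the kicker play Left with probability p. Expected payoff against Near: 9p + (-1)(1−p) = 10p − 1; against Far: (-7)p + 6(1−p) = −13p + 6.
Setting these equal: 10p − 1 = −13p + 6 ⇒ 23p = 7 ⇒ p = 7/23, and the value is (10)·(7/23) − 1 = 47/23.
For the keeper: with q = P(Near), equating Left's and Center's payoffs gives 16q − 7 = −7q + 6 ⇒ q = 13/23.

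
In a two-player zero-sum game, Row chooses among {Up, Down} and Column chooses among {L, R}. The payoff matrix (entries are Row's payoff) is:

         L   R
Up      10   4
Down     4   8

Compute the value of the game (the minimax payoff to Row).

32/5

Row minima: Up → 4, Down → 4; maximin = 4.
Column maxima: L → 10, R → 8; minimax = 8.
4 ≠ 8, so there is no saddle point; optimal play is mixed.
Let Row play Up with probability p. Expected payoff against L: 10p + 4(1−p) = 6p + 4; against R: 4p + 8(1−p) = −4p + 8.
Setting these equal: 6p + 4 = −4p + 8 ⇒ 10p = 4 ⇒ p = 2/5, and the value is (6)·(2/5) + 4 = 32/5.
For Column: with q = P(L), equating Up's and Down's payoffs gives 6q + 4 = −4q + 8 ⇒ q = 2/5.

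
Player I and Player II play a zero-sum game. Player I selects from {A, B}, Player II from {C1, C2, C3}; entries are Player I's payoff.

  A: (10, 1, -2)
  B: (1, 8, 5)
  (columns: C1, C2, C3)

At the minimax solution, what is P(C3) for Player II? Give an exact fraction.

Row minima: A → -2, B → 1; maximin = 1.
Column maxima: C1 → 10, C2 → 8, C3 → 5; minimax = 5.
1 ≠ 5, so there is no saddle point; optimal play is mixed.
C2 is strictly dominated by C3 (it gives Player I strictly more in every row), so Player II never plays it.
On the remaining 2×2 (A, B vs C1, C3):
Let Player I play A with probability p. Expected payoff against C1: 10p + 1(1−p) = 9p + 1; against C3: (-2)p + 5(1−p) = −7p + 5.
Setting these equal: 9p + 1 = −7p + 5 ⇒ 16p = 4 ⇒ p = 1/4, and the value is (9)·(1/4) + 1 = 13/4.
For Player II: with q = P(C1), equating A's and B's payoffs gives 12q − 2 = −4q + 5 ⇒ q = 7/16.

9/16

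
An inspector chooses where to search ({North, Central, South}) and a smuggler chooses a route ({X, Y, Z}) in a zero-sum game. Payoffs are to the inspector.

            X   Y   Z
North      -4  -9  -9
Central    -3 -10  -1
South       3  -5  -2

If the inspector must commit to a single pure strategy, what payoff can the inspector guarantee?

Row minima: North → -9, Central → -10, South → -5.
The best of these is -5.

-5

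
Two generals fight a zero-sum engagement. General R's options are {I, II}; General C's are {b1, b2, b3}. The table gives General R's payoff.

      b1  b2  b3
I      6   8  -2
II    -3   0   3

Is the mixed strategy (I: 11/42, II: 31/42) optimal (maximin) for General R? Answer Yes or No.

No

Against b1 this mix gives (11/42)·6 + (31/42)·(-3) = -9/14.
Against b2 this mix gives (11/42)·8 + (31/42)·0 = 44/21.
Against b3 this mix gives (11/42)·(-2) + (31/42)·3 = 71/42.
General C will play b1, holding General R to -9/14. Shifting weight toward the row that does better against b1 would raise this floor (the equalizing mix achieves 6/7 against both b1 and b3), so the proposed strategy is not optimal.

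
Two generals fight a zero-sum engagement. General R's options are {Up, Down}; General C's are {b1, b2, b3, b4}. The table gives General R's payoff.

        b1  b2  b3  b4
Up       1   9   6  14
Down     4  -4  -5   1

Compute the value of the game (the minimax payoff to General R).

29/14

Row minima: Up → 1, Down → -5; maximin = 1.
Column maxima: b1 → 4, b2 → 9, b3 → 6, b4 → 14; minimax = 4.
1 ≠ 4, so there is no saddle point; optimal play is mixed.
b2 is strictly dominated by b3 (it gives General R strictly more in every row), so General C never plays it.
b4 is strictly dominated by b3 (it gives General R strictly more in every row), so General C never plays it.
On the remaining 2×2 (Up, Down vs b1, b3):
Let General R play Up with probability p. Expected payoff against b1: 1p + 4(1−p) = −3p + 4; against b3: 6p + (-5)(1−p) = 11p − 5.
Setting these equal: −3p + 4 = 11p − 5 ⇒ −14p = -9 ⇒ p = 9/14, and the value is (-3)·(9/14) + 4 = 29/14.
For General C: with q = P(b1), equating Up's and Down's payoffs gives −5q + 6 = 9q − 5 ⇒ q = 11/14.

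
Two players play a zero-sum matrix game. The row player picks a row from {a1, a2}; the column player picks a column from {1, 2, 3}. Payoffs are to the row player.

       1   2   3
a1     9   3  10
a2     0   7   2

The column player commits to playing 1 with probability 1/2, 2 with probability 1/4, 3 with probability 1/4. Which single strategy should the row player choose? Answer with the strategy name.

Expected payoff of a1: (1/2)·9 + (1/4)·3 + (1/4)·10 = 31/4.
Expected payoff of a2: (1/2)·0 + (1/4)·7 + (1/4)·2 = 9/4.
The largest is 31/4, so the row player's best response is a1.

a1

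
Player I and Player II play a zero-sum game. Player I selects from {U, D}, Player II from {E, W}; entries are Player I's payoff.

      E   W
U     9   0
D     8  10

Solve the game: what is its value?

Row minima: U → 0, D → 8; maximin = 8.
Column maxima: E → 9, W → 10; minimax = 9.
8 ≠ 9, so there is no saddle point; optimal play is mixed.
Let Player I play U with probability p. Expected payoff against E: 9p + 8(1−p) = p + 8; against W: 0p + 10(1−p) = −10p + 10.
Setting these equal: p + 8 = −10p + 10 ⇒ 11p = 2 ⇒ p = 2/11, and the value is (1)·(2/11) + 8 = 90/11.
For Player II: with q = P(E), equating U's and D's payoffs gives 9q = −2q + 10 ⇒ q = 10/11.

90/11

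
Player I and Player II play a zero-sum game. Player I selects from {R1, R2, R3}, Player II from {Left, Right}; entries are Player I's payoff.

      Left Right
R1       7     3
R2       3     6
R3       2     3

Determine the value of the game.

33/7

Row minima: R1 → 3, R2 → 3, R3 → 2; maximin = 3.
Column maxima: Left → 7, Right → 6; minimax = 6.
3 ≠ 6, so there is no saddle point; optimal play is mixed.
R3 is strictly dominated by R2, so Player I never plays it.
On the remaining 2×2 (R1, R2 vs Left, Right):
Let Player I play R1 with probability p. Expected payoff against Left: 7p + 3(1−p) = 4p + 3; against Right: 3p + 6(1−p) = −3p + 6.
Setting these equal: 4p + 3 = −3p + 6 ⇒ 7p = 3 ⇒ p = 3/7, and the value is (4)·(3/7) + 3 = 33/7.
For Player II: with q = P(Left), equating R1's and R2's payoffs gives 4q + 3 = −3q + 6 ⇒ q = 3/7.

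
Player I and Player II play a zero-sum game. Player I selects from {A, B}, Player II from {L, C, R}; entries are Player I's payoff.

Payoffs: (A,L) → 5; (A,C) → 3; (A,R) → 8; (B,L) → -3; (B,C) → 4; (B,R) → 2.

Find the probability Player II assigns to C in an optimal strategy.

8/9

Row minima: A → 3, B → -3; maximin = 3.
Column maxima: L → 5, C → 4, R → 8; minimax = 4.
3 ≠ 4, so there is no saddle point; optimal play is mixed.
R is strictly dominated by L (it gives Player I strictly more in every row), so Player II never plays it.
On the remaining 2×2 (A, B vs L, C):
Let Player I play A with probability p. Expected payoff against L: 5p + (-3)(1−p) = 8p − 3; against C: 3p + 4(1−p) = −p + 4.
Setting these equal: 8p − 3 = −p + 4 ⇒ 9p = 7 ⇒ p = 7/9, and the value is (8)·(7/9) − 3 = 29/9.
For Player II: with q = P(L), equating A's and B's payoffs gives 2q + 3 = −7q + 4 ⇒ q = 1/9.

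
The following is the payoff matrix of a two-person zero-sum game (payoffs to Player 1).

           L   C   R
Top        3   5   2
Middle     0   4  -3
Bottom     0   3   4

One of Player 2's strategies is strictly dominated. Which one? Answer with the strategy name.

C

L holds Player 1's payoff strictly below C in every row: 3 < 5, 0 < 4, 0 < 3.
So C is strictly dominated for Player 2.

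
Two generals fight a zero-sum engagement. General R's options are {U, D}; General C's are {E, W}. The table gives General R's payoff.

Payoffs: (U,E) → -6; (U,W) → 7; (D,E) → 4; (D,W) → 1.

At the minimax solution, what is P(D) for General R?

13/16

Row minima: U → -6, D → 1; maximin = 1.
Column maxima: E → 4, W → 7; minimax = 4.
1 ≠ 4, so there is no saddle point; optimal play is mixed.
Let General R play U with probability p. Expected payoff against E: (-6)p + 4(1−p) = −10p + 4; against W: 7p + 1(1−p) = 6p + 1.
Setting these equal: −10p + 4 = 6p + 1 ⇒ −16p = -3 ⇒ p = 3/16, and the value is (-10)·(3/16) + 4 = 17/8.
For General C: with q = P(E), equating U's and D's payoffs gives −13q + 7 = 3q + 1 ⇒ q = 3/8.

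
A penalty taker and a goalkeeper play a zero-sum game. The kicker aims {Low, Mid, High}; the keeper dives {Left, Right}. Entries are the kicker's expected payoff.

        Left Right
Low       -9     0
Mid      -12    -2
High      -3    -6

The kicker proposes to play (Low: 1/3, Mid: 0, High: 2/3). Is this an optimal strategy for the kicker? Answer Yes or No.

Against Left this mix gives (1/3)·(-9) + (2/3)·(-3) = -5.
Against Right this mix gives (1/3)·0 + (2/3)·(-6) = -4.
The keeper will play Left, holding the kicker to -5. Shifting weight toward the row that does better against Left would raise this floor (the equalizing mix achieves -9/2 against both Left and Right), so the proposed strategy is not optimal.

No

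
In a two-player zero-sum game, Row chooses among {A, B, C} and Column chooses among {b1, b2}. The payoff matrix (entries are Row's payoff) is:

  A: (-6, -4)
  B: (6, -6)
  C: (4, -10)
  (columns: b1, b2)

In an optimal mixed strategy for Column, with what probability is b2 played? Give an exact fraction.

Row minima: A → -6, B → -6, C → -10; maximin = -6.
Column maxima: b1 → 6, b2 → -4; minimax = -4.
-6 ≠ -4, so there is no saddle point; optimal play is mixed.
C is strictly dominated by B, so Row never plays it.
On the remaining 2×2 (A, B vs b1, b2):
Let Row play A with probability p. Expected payoff against b1: (-6)p + 6(1−p) = −12p + 6; against b2: (-4)p + (-6)(1−p) = 2p − 6.
Setting these equal: −12p + 6 = 2p − 6 ⇒ −14p = -12 ⇒ p = 6/7, and the value is (-12)·(6/7) + 6 = -30/7.
For Column: with q = P(b1), equating A's and B's payoffs gives −2q − 4 = 12q − 6 ⇒ q = 1/7.

6/7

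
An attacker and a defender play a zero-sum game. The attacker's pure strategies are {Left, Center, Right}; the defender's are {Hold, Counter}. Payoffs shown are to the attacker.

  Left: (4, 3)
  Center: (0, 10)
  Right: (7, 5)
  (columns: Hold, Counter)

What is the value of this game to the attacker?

35/6

Row minima: Left → 3, Center → 0, Right → 5; maximin = 5.
Column maxima: Hold → 7, Counter → 10; minimax = 7.
5 ≠ 7, so there is no saddle point; optimal play is mixed.
Left is strictly dominated by Right, so the attacker never plays it.
On the remaining 2×2 (Center, Right vs Hold, Counter):
Let the attacker play Center with probability p. Expected payoff against Hold: 0p + 7(1−p) = −7p + 7; against Counter: 10p + 5(1−p) = 5p + 5.
Setting these equal: −7p + 7 = 5p + 5 ⇒ −12p = -2 ⇒ p = 1/6, and the value is (-7)·(1/6) + 7 = 35/6.
For the defender: with q = P(Hold), equating Center's and Right's payoffs gives −10q + 10 = 2q + 5 ⇒ q = 5/12.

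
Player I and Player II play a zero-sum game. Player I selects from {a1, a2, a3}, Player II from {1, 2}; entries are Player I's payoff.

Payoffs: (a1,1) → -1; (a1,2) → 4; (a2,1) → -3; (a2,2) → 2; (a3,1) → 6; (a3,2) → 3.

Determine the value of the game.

27/8

Row minima: a1 → -1, a2 → -3, a3 → 3; maximin = 3.
Column maxima: 1 → 6, 2 → 4; minimax = 4.
3 ≠ 4, so there is no saddle point; optimal play is mixed.
a2 is strictly dominated by a1, so Player I never plays it.
On the remaining 2×2 (a1, a3 vs 1, 2):
Let Player I play a1 with probability p. Expected payoff against 1: (-1)p + 6(1−p) = −7p + 6; against 2: 4p + 3(1−p) = p + 3.
Setting these equal: −7p + 6 = p + 3 ⇒ −8p = -3 ⇒ p = 3/8, and the value is (-7)·(3/8) + 6 = 27/8.
For Player II: with q = P(1), equating a1's and a3's payoffs gives −5q + 4 = 3q + 3 ⇒ q = 1/8.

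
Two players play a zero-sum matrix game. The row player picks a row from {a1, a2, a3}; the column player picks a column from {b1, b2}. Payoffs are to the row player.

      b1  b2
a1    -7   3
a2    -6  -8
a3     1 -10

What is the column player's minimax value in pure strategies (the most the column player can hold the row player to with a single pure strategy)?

1

Column maxima: b1 → 1, b2 → 3.
The smallest of these is 1.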